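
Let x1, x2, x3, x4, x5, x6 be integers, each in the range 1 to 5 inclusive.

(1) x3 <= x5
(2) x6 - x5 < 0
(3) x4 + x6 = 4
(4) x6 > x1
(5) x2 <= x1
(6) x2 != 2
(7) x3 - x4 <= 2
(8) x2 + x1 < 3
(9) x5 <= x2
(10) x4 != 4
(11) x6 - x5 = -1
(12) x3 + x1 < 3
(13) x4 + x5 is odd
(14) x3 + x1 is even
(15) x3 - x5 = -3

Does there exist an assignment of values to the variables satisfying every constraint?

Unsatisfiable

Constraints 2, 4, 5, and 9 give x1 < x6, x6 < x5, x5 ≤ x2, x2 ≤ x1. Chaining: x1 < x6 < x5 ≤ x2 ≤ x1, which forces x1 < x1 — impossible.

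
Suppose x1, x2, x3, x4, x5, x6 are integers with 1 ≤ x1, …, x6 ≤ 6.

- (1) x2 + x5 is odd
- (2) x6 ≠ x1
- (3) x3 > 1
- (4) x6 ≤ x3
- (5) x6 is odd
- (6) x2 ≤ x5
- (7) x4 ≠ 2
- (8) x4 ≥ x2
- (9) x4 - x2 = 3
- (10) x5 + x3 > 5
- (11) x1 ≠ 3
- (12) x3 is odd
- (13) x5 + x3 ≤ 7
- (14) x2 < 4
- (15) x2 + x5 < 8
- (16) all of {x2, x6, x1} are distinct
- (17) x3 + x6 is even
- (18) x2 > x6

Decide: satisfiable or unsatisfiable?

Satisfiable

Try x1 = 2, x2 = 3, x3 = 3, x4 = 6, x5 = 4, x6 = 1.
Check constraint 9: x4 - x2 = 3; constraint 10: x5 + x3 = 7. The remaining constraints are straightforward to verify.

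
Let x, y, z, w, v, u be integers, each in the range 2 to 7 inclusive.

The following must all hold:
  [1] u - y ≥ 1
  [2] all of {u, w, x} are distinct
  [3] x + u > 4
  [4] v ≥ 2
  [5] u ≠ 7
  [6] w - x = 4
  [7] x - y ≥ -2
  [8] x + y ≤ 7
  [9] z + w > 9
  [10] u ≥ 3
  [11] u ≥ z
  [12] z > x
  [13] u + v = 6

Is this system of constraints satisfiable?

Satisfiable

The assignment x = 2, y = 2, z = 4, w = 6, v = 2, u = 4 works:
  constraint 1 holds since u - y = 2.
  constraint 3 holds since x + u = 6.
The rest check out directly.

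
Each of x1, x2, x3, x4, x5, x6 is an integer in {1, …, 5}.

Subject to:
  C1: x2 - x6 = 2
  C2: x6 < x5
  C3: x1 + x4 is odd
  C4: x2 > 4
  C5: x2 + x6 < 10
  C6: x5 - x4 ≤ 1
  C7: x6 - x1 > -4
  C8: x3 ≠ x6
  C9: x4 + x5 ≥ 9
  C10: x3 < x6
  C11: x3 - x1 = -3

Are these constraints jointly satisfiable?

Satisfiable

Take x1 = 4, x2 = 5, x3 = 1, x4 = 5, x5 = 5, x6 = 3. Then constraint 1: x2 - x6 = 2; constraint 5: x2 + x6 = 8, and every other listed constraint is also met.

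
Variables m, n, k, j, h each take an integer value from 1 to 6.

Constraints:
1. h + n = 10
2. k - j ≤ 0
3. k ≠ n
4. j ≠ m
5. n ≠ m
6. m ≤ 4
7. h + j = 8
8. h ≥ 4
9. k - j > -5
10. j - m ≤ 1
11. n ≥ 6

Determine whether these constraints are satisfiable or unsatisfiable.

Satisfiable

One satisfying assignment is m = 3, n = 6, k = 1, j = 4, h = 4.
For the less obvious constraints — constraint 1: h + n = 10; constraint 2: k - j = -3; constraint 7: h + j = 8 — and the others hold by inspection.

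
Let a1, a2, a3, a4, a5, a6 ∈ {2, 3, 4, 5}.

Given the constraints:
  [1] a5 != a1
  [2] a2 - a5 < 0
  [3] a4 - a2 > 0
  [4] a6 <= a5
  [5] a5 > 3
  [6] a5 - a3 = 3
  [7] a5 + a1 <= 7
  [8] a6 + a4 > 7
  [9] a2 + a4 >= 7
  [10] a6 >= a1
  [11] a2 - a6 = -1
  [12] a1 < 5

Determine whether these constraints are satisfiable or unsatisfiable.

Satisfiable

Try a1 = 2, a2 = 3, a3 = 2, a4 = 5, a5 = 5, a6 = 4.
Check constraint 2: a2 - a5 = -2; constraint 3: a4 - a2 = 2; constraint 6: a5 - a3 = 3. The remaining constraints are straightforward to verify.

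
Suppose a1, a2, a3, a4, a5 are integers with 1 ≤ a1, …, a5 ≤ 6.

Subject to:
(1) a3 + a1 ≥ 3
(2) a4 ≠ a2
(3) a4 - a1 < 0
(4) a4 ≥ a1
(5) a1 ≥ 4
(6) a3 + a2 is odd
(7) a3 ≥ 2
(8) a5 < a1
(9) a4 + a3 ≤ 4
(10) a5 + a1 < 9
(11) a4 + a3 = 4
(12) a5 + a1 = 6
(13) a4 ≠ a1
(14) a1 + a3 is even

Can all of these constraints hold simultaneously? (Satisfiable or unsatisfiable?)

From constraints 4 and 5: a4 ≥ a1 ≥ 4. From constraint 7: a3 ≥ 2. Hence a4 + a3 ≥ 6. But constraint 9 requires a4 + a3 ≤ 4, and 4 < 6. Contradiction.

Unsatisfiable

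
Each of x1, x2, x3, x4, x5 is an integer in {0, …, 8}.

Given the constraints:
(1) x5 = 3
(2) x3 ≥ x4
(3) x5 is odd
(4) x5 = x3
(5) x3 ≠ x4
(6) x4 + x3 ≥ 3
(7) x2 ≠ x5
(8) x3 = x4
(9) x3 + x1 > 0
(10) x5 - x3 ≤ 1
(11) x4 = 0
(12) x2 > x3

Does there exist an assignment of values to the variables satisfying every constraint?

Constraint 1 fixes x5 = 3 and constraint 11 fixes x4 = 0. Constraints 4 and 8 give x5 = x3 = x4, so x5 = x4. But 3 ≠ 0 — contradiction.

Unsatisfiable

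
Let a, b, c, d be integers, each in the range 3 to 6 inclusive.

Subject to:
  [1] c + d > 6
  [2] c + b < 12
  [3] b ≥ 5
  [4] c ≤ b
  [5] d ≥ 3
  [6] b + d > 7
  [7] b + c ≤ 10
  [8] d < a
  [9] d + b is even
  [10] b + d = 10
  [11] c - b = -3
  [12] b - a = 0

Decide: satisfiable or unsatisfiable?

The assignment a = 6, b = 6, c = 3, d = 4 works:
  constraint 1 holds since c + d = 7.
  constraint 2 holds since c + b = 9.
  constraint 6 holds since b + d = 10.
The rest check out directly.

Satisfiable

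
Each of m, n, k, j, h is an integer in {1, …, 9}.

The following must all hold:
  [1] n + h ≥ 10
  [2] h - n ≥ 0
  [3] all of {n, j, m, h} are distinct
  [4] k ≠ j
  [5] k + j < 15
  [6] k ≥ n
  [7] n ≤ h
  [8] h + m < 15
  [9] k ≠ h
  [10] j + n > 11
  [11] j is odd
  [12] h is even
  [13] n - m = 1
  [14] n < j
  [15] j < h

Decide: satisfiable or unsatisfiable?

Satisfiable

The assignment m = 4, n = 5, k = 5, j = 7, h = 8 works:
  constraint 1 holds since n + h = 13.
  constraint 2 holds since h - n = 3.
The rest check out directly.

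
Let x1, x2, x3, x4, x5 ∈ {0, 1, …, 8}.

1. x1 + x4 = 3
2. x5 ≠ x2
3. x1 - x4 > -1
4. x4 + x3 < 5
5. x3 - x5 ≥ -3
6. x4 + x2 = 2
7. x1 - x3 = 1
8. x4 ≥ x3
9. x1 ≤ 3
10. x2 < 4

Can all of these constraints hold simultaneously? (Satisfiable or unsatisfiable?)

One satisfying assignment is x1 = 2, x2 = 1, x3 = 1, x4 = 1, x5 = 4.
For the less obvious constraints — constraint 1: x1 + x4 = 3; constraint 3: x1 - x4 = 1 — and the others hold by inspection.

Satisfiable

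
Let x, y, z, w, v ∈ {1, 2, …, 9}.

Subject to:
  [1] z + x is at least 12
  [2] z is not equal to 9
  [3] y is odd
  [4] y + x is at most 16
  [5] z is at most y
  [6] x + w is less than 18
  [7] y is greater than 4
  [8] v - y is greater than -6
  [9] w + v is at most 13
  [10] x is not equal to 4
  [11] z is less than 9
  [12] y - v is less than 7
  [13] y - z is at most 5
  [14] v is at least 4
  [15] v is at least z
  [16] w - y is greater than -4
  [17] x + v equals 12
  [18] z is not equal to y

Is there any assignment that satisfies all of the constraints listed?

Satisfiable

Try x = 7, y = 9, z = 5, w = 8, v = 5.
Check constraint 1: z + x = 12; constraint 4: y + x = 16. The remaining constraints are straightforward to verify.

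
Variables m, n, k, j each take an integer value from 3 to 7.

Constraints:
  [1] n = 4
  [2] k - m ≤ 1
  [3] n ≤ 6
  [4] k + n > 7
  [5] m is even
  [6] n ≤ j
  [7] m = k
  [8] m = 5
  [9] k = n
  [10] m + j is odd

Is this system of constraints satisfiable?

Unsatisfiable

Constraint 8 fixes m = 5 and constraint 1 fixes n = 4. Constraints 7 and 9 give m = k = n, so m = n. But 5 ≠ 4 — contradiction.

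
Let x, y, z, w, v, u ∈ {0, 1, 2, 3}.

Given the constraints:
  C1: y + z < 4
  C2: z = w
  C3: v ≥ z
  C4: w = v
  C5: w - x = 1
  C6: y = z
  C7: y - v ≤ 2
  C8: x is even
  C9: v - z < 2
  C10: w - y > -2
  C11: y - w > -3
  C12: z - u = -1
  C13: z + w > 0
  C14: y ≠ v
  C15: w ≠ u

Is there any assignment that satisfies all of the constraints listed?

Unsatisfiable

From constraints 2, 4, and 6, y = z = w = v, so y = v. But constraint 14 says y ≠ v. Contradiction.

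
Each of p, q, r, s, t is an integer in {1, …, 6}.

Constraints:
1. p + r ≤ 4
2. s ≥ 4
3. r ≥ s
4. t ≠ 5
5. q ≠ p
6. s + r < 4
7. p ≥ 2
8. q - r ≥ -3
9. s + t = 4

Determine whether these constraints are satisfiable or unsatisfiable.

Unsatisfiable

From constraint 7: p ≥ 2. From constraints 2 and 3: r ≥ s ≥ 4. Hence p + r ≥ 6. But constraint 1 requires p + r ≤ 4, and 4 < 6. Contradiction.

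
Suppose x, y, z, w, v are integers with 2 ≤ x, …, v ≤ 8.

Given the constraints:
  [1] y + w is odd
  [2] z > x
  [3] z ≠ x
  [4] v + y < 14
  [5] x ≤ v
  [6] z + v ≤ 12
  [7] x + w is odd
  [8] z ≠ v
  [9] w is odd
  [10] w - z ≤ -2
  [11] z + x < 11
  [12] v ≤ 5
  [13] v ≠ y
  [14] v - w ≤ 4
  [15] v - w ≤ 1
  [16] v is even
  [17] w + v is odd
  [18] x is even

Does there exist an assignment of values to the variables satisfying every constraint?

Satisfiable

One satisfying assignment is x = 2, y = 8, z = 8, w = 3, v = 4.
For the less obvious constraints — constraint 4: v + y = 12; constraint 6: z + v = 12 — and the others hold by inspection.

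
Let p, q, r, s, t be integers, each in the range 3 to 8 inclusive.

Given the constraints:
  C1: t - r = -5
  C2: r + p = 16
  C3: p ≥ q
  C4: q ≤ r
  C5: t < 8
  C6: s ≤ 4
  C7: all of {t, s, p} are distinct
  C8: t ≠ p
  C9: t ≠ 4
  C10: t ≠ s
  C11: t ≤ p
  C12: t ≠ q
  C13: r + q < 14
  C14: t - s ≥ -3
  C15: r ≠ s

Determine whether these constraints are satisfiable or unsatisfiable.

Take p = 8, q = 4, r = 8, s = 4, t = 3. Then constraint 1: t - r = -5; constraint 2: r + p = 16; constraint 13: r + q = 12, and every other listed constraint is also met.

Satisfiable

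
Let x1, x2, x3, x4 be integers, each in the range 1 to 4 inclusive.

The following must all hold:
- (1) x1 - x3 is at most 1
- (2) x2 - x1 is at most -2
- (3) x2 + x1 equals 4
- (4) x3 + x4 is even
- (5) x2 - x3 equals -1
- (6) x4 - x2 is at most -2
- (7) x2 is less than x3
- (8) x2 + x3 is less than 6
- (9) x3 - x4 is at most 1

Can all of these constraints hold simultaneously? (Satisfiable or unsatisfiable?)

Constraints 1, 2, 6, and 9 give x4 − x3 ≥ -1, x3 − x1 ≥ -1, x1 − x2 ≥ 2, x2 − x4 ≥ 2.
Adding all 4 inequalities: the left sides telescope to 0, and the right sides sum to (-1) + (-1) + 2 + 2 = 2. So 0 ≥ 2, which is false.

Unsatisfiable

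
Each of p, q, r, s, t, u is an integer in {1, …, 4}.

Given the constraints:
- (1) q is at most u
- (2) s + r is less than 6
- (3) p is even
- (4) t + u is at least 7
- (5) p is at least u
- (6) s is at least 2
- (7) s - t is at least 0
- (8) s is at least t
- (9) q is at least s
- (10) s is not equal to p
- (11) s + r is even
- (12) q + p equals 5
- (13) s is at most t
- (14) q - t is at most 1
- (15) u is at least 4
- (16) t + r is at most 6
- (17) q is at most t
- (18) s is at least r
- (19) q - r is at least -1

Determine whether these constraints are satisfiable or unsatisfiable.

From constraints 6 and 9: q ≥ s ≥ 2. From constraints 5 and 15: p ≥ u ≥ 4. Hence q + p ≥ 6. But constraint 12 requires q + p = 5, and 5 < 6. Contradiction.

Unsatisfiable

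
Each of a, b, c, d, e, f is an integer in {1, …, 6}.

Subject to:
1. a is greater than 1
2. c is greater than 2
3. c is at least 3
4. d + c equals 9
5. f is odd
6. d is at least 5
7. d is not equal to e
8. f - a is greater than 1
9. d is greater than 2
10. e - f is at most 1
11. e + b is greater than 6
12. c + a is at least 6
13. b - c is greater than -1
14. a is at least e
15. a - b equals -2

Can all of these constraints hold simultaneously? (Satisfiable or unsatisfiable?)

Satisfiable

The assignment a = 3, b = 5, c = 3, d = 6, e = 3, f = 5 works:
  constraint 4 holds since d + c = 9.
  constraint 8 holds since f - a = 2.
The rest check out directly.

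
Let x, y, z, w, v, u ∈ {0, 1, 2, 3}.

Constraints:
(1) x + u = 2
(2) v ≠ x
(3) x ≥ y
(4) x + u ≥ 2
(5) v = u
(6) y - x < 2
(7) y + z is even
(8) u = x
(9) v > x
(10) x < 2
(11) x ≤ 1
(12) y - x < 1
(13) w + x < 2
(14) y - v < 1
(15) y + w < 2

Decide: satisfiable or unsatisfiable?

From constraints 5 and 8, v = u = x, so v = x. But constraint 2 says v ≠ x. Contradiction.

Unsatisfiable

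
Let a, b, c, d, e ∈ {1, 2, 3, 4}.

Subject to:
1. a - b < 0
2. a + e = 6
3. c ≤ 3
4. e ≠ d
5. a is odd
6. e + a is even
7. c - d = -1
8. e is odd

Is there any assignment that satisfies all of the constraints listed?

The assignment a = 3, b = 4, c = 1, d = 2, e = 3 works:
  constraint 1 holds since a - b = -1.
  constraint 2 holds since a + e = 6.
  constraint 7 holds since c - d = -1.
The rest check out directly.

Satisfiable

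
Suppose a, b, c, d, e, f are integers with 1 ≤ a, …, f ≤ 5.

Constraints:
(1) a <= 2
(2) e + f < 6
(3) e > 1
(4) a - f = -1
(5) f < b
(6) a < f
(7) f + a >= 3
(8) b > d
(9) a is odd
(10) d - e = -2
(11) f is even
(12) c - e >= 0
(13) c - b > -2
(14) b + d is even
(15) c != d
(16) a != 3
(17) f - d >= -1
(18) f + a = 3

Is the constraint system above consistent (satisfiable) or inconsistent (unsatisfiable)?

Satisfiable

Setting (a, b, c, d, e, f) = (1, 3, 3, 1, 3, 2) satisfies everything: constraint 2: e + f = 5; constraint 4: a - f = -1, and the others follow.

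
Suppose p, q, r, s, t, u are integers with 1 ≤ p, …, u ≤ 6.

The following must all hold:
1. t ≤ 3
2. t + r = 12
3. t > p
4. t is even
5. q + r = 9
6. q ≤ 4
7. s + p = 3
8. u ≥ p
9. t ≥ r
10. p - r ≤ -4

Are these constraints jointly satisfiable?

From constraint 6: q ≤ 4. From constraints 1 and 9: r ≤ t ≤ 3. Hence q + r ≤ 7. But constraint 5 requires q + r = 9, and 9 > 7. Contradiction.

Unsatisfiable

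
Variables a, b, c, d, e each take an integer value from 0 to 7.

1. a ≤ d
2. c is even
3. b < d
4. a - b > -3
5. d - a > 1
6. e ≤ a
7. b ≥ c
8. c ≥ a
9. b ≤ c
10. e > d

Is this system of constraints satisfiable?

Unsatisfiable

Constraints 3, 6, 7, 8, and 10 give d < e, e ≤ a, a ≤ c, c ≤ b, b < d. Chaining: d < e ≤ a ≤ c ≤ b < d, which forces d < d — impossible.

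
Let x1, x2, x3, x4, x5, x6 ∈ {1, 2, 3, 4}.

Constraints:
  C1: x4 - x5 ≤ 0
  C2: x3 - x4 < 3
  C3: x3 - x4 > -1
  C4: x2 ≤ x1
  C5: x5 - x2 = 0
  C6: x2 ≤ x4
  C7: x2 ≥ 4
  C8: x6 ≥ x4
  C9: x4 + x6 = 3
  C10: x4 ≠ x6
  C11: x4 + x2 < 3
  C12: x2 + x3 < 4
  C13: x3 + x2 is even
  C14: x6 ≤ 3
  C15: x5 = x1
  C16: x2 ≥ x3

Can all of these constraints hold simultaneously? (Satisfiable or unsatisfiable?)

From constraints 6 and 7: x4 ≥ x2 and x2 ≥ 4, so x4 ≥ 4. From constraints 8 and 14: x4 ≤ x6 and x6 ≤ 3, so x4 ≤ 3. But 3 < 4, so no value of x4 works.

Unsatisfiable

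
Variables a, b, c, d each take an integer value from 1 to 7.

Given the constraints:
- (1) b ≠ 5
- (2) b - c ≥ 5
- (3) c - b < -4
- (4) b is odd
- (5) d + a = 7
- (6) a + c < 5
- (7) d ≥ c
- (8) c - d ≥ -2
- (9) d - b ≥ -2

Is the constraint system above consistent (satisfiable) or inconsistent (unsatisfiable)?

Constraints 2, 8, and 9 give d − b ≥ -2, b − c ≥ 5, c − d ≥ -2.
Adding all 3 inequalities: the left sides telescope to 0, and the right sides sum to (-2) + 5 + (-2) = 1. So 0 ≥ 1, which is false.

Unsatisfiable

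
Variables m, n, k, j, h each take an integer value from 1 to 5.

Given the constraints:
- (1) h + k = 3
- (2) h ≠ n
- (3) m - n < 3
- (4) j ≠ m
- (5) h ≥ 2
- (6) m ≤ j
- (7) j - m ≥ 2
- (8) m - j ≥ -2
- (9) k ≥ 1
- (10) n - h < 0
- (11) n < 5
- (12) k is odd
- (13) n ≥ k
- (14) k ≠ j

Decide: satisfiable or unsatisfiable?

Take m = 1, n = 1, k = 1, j = 3, h = 2. Then constraint 1: h + k = 3; constraint 3: m - n = 0; constraint 7: j - m = 2, and every other listed constraint is also met.

Satisfiable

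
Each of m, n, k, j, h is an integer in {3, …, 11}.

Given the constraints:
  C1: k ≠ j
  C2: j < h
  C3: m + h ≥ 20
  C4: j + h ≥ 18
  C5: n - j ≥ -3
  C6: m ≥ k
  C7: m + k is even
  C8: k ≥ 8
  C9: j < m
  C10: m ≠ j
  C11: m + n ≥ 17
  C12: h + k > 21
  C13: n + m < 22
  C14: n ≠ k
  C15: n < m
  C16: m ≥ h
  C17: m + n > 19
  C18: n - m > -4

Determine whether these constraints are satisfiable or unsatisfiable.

Setting (m, n, k, j, h) = (11, 9, 11, 10, 11) satisfies everything: constraint 3: m + h = 22; constraint 4: j + h = 21, and the others follow.

Satisfiable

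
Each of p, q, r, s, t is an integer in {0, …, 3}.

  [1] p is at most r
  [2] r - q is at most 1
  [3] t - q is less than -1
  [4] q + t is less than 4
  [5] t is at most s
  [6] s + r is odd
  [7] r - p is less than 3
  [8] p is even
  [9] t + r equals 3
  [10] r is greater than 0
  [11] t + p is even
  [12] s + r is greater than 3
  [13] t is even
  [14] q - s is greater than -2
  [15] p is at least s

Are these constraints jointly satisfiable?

Satisfiable

The assignment p = 2, q = 3, r = 3, s = 2, t = 0 works:
  constraint 2 holds since r - q = 0.
  constraint 3 holds since t - q = -3.
The rest check out directly.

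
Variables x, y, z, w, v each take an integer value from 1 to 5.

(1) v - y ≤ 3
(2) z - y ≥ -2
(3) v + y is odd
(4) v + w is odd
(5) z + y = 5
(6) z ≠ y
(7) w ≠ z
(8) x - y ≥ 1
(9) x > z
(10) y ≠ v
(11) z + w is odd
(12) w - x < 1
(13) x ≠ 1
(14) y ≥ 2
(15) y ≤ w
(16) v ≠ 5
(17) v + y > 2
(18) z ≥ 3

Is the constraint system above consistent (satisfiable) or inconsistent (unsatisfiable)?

Take x = 4, y = 2, z = 3, w = 2, v = 3. Then constraint 1: v - y = 1; constraint 2: z - y = 1; constraint 5: z + y = 5, and every other listed constraint is also met.

Satisfiable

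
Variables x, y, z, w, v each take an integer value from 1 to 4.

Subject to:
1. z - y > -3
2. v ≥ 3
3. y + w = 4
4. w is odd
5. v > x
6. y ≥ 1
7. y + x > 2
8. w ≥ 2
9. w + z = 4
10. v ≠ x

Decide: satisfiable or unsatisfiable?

Try x = 3, y = 1, z = 1, w = 3, v = 4.
Check constraint 1: z - y = 0; constraint 3: y + w = 4. The remaining constraints are straightforward to verify.

Satisfiable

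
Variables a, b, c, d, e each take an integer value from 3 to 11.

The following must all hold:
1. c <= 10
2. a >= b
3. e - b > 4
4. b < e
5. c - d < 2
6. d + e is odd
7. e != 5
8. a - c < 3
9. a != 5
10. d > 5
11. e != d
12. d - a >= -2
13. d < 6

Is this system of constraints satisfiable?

From constraint 10: d ≥ 6. From constraint 13: d ≤ 5. But 5 < 6, so no value of d works.

Unsatisfiable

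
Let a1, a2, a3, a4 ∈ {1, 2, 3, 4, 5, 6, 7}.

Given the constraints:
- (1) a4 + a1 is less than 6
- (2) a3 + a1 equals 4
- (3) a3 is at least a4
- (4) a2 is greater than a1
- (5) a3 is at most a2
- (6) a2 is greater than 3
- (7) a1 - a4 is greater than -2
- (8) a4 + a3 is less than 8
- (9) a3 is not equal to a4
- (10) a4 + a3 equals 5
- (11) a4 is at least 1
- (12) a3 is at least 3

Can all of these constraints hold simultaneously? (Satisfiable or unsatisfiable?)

Satisfiable

The assignment a1 = 1, a2 = 5, a3 = 3, a4 = 2 works:
  constraint 1 holds since a4 + a1 = 3.
  constraint 2 holds since a3 + a1 = 4.
The rest check out directly.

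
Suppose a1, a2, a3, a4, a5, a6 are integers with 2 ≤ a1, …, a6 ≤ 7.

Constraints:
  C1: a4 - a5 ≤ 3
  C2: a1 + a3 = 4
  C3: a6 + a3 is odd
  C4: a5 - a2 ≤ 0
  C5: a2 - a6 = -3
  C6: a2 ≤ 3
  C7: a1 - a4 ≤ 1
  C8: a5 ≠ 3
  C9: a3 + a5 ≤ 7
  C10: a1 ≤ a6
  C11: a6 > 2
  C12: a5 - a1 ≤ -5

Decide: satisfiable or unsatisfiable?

Constraints 1, 7, and 12 give a5 − a4 ≥ -3, a4 − a1 ≥ -1, a1 − a5 ≥ 5.
Adding all 3 inequalities: the left sides telescope to 0, and the right sides sum to (-3) + (-1) + 5 = 1. So 0 ≥ 1, which is false.

Unsatisfiable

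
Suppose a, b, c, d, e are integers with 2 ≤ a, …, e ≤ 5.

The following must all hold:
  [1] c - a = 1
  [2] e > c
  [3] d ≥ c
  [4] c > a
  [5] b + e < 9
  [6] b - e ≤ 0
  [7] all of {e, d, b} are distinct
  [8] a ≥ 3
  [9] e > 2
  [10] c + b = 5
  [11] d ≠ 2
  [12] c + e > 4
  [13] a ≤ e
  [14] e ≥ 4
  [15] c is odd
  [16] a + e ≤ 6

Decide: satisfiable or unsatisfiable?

Unsatisfiable

From constraint 8: a ≥ 3. From constraint 14: e ≥ 4. Hence a + e ≥ 7. But constraint 16 requires a + e ≤ 6, and 6 < 7. Contradiction.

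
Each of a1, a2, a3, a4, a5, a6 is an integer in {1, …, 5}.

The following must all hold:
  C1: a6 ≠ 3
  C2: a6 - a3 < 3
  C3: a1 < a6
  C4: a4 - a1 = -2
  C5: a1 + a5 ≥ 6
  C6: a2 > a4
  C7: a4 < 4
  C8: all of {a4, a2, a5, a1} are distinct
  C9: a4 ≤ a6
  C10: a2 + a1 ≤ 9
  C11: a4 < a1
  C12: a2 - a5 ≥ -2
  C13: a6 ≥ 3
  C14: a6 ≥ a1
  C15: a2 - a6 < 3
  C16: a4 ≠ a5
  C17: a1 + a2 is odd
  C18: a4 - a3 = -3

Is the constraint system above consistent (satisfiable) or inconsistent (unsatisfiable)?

Satisfiable

Take a1 = 3, a2 = 4, a3 = 4, a4 = 1, a5 = 5, a6 = 4. Then constraint 2: a6 - a3 = 0; constraint 4: a4 - a1 = -2, and every other listed constraint is also met.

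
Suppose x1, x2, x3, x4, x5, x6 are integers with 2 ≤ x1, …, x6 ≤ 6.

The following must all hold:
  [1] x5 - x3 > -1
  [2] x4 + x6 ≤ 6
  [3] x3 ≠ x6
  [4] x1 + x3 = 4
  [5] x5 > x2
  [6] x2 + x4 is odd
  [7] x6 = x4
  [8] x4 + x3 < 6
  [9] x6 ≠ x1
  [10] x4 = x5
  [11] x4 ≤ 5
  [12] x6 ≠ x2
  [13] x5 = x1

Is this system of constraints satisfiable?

From constraints 7, 10, and 13, x6 = x4 = x5 = x1, so x6 = x1. But constraint 9 says x6 ≠ x1. Contradiction.

Unsatisfiable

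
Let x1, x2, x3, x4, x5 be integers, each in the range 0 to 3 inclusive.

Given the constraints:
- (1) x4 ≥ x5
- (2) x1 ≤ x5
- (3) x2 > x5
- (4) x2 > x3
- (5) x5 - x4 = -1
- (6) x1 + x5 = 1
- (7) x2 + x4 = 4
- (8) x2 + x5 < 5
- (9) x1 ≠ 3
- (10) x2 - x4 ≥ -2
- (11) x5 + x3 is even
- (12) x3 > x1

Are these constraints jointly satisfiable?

One satisfying assignment is x1 = 0, x2 = 2, x3 = 1, x4 = 2, x5 = 1.
For the less obvious constraints — constraint 5: x5 - x4 = -1; constraint 6: x1 + x5 = 1 — and the others hold by inspection.

Satisfiable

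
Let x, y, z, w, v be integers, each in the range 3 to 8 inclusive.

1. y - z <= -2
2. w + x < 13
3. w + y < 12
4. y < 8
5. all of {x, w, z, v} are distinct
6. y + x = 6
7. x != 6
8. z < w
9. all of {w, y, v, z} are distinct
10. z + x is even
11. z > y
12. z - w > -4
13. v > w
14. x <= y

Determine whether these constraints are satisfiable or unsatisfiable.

Take x = 3, y = 3, z = 5, w = 7, v = 8. Then constraint 1: y - z = -2; constraint 2: w + x = 10, and every other listed constraint is also met.

Satisfiable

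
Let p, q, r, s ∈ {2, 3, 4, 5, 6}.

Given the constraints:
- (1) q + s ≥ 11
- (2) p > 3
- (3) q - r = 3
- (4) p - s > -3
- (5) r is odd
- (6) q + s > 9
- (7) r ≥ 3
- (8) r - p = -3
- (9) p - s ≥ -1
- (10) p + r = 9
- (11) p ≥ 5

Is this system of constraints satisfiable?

One satisfying assignment is p = 6, q = 6, r = 3, s = 6.
For the less obvious constraints — constraint 1: q + s = 12; constraint 3: q - r = 3; constraint 4: p - s = 0 — and the others hold by inspection.

Satisfiable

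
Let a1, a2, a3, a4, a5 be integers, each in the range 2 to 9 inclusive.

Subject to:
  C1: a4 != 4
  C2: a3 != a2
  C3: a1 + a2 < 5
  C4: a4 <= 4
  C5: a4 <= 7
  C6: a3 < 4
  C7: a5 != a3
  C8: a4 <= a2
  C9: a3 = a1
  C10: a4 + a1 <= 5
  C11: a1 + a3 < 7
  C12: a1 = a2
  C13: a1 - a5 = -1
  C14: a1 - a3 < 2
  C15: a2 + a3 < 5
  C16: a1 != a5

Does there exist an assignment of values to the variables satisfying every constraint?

From constraints 9 and 12, a3 = a1 = a2, so a3 = a2. But constraint 2 says a3 ≠ a2. Contradiction.

Unsatisfiable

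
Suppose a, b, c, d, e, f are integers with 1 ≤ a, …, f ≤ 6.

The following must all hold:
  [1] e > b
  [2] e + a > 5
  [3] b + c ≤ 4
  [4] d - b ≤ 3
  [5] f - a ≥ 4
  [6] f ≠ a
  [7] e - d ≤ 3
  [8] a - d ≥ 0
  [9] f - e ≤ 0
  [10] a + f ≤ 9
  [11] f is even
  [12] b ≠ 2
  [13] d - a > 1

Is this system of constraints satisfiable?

Unsatisfiable

Constraints 5, 7, 8, and 9 give f − a ≥ 4, a − d ≥ 0, d − e ≥ -3, e − f ≥ 0.
Adding all 4 inequalities: the left sides telescope to 0, and the right sides sum to 4 + 0 + (-3) + 0 = 1. So 0 ≥ 1, which is false.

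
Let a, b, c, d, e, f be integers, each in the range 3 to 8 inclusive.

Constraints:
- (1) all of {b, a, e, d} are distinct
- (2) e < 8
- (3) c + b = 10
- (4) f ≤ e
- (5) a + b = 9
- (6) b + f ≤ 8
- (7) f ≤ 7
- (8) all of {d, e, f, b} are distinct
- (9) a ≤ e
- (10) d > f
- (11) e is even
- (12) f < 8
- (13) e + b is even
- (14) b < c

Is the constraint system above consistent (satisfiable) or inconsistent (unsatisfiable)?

Satisfiable

The assignment a = 5, b = 4, c = 6, d = 8, e = 6, f = 3 works:
  constraint 3 holds since c + b = 10.
  constraint 5 holds since a + b = 9.
  constraint 6 holds since b + f = 7.
The rest check out directly.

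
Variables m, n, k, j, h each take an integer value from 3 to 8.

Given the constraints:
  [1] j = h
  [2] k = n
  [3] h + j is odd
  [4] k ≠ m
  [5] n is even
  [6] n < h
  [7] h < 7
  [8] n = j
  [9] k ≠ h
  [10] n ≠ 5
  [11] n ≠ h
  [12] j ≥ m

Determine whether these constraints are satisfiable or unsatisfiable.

Unsatisfiable

From constraints 1, 2, and 8, k = n = j = h, so k = h. But constraint 9 says k ≠ h. Contradiction.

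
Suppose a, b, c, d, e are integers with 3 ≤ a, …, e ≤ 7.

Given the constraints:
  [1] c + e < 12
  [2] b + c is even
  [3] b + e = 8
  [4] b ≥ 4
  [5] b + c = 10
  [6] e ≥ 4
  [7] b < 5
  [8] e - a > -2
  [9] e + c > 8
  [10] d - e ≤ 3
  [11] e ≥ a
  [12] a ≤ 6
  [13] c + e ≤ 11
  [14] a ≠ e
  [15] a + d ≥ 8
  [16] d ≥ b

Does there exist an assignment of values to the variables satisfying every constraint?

Satisfiable

The assignment a = 3, b = 4, c = 6, d = 7, e = 4 works:
  constraint 1 holds since c + e = 10.
  constraint 3 holds since b + e = 8.
The rest check out directly.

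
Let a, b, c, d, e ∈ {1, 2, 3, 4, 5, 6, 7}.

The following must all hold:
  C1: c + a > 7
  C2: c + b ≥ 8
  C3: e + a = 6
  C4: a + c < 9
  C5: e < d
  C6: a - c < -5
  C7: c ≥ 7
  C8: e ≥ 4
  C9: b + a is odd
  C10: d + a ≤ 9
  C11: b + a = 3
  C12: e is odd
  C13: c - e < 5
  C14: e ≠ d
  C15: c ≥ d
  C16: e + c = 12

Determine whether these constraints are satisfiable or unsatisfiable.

Satisfiable

Try a = 1, b = 2, c = 7, d = 7, e = 5.
Check constraint 1: c + a = 8; constraint 2: c + b = 9; constraint 3: e + a = 6. The remaining constraints are straightforward to verify.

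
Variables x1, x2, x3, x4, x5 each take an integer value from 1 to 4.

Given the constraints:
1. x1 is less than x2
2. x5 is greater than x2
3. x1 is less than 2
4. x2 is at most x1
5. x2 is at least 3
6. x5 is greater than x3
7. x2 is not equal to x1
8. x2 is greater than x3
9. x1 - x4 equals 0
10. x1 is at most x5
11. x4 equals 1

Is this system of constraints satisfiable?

From constraints 4 and 5: x1 ≥ x2 and x2 ≥ 3, so x1 ≥ 3. From constraint 3: x1 ≤ 1. But 1 < 3, so no value of x1 works.

Unsatisfiable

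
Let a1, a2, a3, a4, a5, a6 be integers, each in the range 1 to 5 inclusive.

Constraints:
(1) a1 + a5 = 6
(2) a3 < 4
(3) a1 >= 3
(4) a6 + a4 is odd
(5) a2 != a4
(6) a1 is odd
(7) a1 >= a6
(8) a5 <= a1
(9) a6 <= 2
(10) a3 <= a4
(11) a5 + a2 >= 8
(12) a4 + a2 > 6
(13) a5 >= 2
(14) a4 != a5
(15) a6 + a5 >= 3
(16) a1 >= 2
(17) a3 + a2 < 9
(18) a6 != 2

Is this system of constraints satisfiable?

Satisfiable

Take a1 = 3, a2 = 5, a3 = 2, a4 = 2, a5 = 3, a6 = 1. Then constraint 1: a1 + a5 = 6; constraint 11: a5 + a2 = 8; constraint 12: a4 + a2 = 7, and every other listed constraint is also met.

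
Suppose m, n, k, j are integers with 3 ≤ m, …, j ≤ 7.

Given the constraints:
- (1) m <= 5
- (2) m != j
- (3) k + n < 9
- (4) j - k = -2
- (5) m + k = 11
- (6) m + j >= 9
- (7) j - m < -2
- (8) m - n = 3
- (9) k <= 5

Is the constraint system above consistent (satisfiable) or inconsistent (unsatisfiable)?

Unsatisfiable

From constraint 1: m ≤ 5. From constraint 9: k ≤ 5. Hence m + k ≤ 10. But constraint 5 requires m + k = 11, and 11 > 10. Contradiction.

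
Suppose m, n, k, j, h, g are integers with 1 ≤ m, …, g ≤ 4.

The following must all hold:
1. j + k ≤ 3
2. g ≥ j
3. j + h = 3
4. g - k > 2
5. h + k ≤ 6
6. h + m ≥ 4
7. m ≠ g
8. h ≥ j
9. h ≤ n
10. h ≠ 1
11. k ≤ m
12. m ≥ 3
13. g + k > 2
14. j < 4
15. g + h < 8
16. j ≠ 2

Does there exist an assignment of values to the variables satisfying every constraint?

One satisfying assignment is m = 3, n = 3, k = 1, j = 1, h = 2, g = 4.
For the less obvious constraints — constraint 1: j + k = 2; constraint 3: j + h = 3; constraint 4: g - k = 3 — and the others hold by inspection.

Satisfiable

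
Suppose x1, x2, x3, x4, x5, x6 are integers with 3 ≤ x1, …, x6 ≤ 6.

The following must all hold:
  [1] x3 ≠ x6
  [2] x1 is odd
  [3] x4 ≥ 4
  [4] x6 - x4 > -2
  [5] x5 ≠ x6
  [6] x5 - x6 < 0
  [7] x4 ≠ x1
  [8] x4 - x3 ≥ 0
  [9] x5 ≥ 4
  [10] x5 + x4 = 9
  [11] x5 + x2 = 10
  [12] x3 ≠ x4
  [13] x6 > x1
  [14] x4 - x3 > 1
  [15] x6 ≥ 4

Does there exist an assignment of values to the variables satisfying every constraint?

Satisfiable

Setting (x1, x2, x3, x4, x5, x6) = (3, 6, 3, 5, 4, 5) satisfies everything: constraint 4: x6 - x4 = 0; constraint 6: x5 - x6 = -1, and the others follow.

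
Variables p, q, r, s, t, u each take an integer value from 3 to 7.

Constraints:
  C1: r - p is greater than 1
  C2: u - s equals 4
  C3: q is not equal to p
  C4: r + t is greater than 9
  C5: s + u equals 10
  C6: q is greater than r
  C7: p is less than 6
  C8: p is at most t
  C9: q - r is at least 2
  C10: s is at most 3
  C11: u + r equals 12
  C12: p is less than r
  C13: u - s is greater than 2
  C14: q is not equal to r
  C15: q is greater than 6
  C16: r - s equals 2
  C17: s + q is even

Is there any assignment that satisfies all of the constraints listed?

Setting (p, q, r, s, t, u) = (3, 7, 5, 3, 5, 7) satisfies everything: constraint 1: r - p = 2; constraint 2: u - s = 4, and the others follow.

Satisfiable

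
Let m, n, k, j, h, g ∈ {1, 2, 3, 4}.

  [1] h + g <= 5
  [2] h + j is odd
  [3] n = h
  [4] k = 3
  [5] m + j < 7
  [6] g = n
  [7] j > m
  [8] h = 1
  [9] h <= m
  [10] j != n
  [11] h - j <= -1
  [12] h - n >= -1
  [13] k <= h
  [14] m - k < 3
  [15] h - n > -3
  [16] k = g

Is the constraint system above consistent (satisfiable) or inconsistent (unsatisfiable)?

Constraint 4 fixes k = 3 and constraint 8 fixes h = 1. Constraints 3, 6, and 16 give k = g = n = h, so k = h. But 3 ≠ 1 — contradiction.

Unsatisfiable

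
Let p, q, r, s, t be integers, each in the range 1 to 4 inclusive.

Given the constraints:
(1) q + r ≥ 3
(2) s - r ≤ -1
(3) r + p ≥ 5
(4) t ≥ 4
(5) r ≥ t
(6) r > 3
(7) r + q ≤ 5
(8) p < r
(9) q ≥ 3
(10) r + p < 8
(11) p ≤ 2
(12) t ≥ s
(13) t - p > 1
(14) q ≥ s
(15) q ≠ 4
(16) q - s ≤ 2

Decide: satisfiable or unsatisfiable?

Unsatisfiable

From constraints 4 and 5: r ≥ t ≥ 4. From constraint 9: q ≥ 3. Hence r + q ≥ 7. But constraint 7 requires r + q ≤ 5, and 5 < 7. Contradiction.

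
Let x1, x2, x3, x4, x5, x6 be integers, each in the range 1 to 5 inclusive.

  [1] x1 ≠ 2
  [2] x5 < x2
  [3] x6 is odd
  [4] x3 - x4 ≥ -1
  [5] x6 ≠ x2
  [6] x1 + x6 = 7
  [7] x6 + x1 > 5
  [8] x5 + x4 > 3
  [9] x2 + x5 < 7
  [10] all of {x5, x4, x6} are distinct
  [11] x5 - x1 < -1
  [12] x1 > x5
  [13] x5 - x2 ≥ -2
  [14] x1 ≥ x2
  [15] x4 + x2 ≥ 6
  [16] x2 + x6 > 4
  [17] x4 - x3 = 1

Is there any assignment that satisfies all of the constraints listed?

Try x1 = 4, x2 = 4, x3 = 3, x4 = 4, x5 = 2, x6 = 3.
Check constraint 4: x3 - x4 = -1; constraint 6: x1 + x6 = 7; constraint 7: x6 + x1 = 7. The remaining constraints are straightforward to verify.

Satisfiable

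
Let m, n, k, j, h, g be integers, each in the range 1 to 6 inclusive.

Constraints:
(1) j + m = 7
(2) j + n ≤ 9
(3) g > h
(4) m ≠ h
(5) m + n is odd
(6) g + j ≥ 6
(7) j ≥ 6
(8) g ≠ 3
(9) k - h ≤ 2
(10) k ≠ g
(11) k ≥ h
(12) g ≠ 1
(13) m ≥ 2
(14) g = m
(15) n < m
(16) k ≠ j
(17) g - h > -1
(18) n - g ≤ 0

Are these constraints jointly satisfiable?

From constraint 7: j ≥ 6. From constraint 13: m ≥ 2. Hence j + m ≥ 8. But constraint 1 requires j + m = 7, and 7 < 8. Contradiction.

Unsatisfiable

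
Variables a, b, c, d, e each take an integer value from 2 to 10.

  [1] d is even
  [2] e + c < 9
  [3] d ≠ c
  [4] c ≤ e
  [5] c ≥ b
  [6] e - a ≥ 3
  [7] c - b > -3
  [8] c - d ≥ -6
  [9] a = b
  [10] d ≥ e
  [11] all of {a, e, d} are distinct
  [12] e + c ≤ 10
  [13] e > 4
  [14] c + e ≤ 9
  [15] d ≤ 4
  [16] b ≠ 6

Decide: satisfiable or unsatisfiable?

Unsatisfiable

From constraint 13: e ≥ 5. From constraints 10 and 15: e ≤ d and d ≤ 4, so e ≤ 4. But 4 < 5, so no value of e works.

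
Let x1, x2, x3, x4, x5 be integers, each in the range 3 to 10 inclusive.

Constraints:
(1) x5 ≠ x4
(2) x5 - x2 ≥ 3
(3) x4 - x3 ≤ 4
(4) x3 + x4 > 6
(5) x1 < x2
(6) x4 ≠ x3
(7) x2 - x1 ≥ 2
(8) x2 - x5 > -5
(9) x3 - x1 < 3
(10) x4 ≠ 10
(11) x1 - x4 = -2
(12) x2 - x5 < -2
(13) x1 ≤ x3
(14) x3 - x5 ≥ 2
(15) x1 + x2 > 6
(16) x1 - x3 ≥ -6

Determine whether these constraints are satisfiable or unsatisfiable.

Unsatisfiable

Constraints 2, 7, 14, and 16 give x5 − x2 ≥ 3, x2 − x1 ≥ 2, x1 − x3 ≥ -6, x3 − x5 ≥ 2.
Adding all 4 inequalities: the left sides telescope to 0, and the right sides sum to 3 + 2 + (-6) + 2 = 1. So 0 ≥ 1, which is false.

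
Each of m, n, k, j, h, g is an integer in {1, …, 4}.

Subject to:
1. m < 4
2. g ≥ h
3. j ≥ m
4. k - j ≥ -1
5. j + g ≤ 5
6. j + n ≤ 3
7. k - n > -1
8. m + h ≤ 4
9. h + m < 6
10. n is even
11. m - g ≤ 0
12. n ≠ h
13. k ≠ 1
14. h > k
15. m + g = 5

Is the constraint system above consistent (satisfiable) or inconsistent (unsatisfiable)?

Satisfiable

Take m = 1, n = 2, k = 2, j = 1, h = 3, g = 4. Then constraint 4: k - j = 1; constraint 5: j + g = 5, and every other listed constraint is also met.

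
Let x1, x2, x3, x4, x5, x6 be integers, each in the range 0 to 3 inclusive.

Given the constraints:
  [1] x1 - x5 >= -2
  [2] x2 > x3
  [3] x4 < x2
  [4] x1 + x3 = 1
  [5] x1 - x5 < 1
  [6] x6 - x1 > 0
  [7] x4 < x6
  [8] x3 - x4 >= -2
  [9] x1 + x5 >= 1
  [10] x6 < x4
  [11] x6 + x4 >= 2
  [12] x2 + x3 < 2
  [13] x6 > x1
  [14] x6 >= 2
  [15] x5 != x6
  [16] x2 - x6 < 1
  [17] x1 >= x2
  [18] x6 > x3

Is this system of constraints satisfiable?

Constraints 3, 10, 13, and 17 give x2 ≤ x1, x1 < x6, x6 < x4, x4 < x2. Chaining: x2 ≤ x1 < x6 < x4 < x2, which forces x2 < x2 — impossible.

Unsatisfiable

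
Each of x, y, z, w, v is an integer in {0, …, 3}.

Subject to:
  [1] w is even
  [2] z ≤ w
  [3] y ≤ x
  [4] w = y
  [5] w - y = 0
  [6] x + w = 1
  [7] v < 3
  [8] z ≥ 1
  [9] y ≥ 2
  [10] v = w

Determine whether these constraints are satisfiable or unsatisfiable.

Unsatisfiable

From constraints 3 and 9: x ≥ y ≥ 2. From constraints 2 and 8: w ≥ z ≥ 1. Hence x + w ≥ 3. But constraint 6 requires x + w = 1, and 1 < 3. Contradiction.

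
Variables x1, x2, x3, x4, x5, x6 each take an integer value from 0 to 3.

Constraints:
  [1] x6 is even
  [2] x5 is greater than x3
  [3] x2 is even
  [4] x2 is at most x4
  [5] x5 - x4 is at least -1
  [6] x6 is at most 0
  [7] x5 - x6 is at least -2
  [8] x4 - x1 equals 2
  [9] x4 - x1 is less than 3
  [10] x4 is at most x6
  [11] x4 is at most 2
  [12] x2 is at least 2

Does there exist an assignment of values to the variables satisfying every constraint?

From constraints 4 and 12: x4 ≥ x2 and x2 ≥ 2, so x4 ≥ 2. From constraints 6 and 10: x4 ≤ x6 and x6 ≤ 0, so x4 ≤ 0. But 0 < 2, so no value of x4 works.

Unsatisfiable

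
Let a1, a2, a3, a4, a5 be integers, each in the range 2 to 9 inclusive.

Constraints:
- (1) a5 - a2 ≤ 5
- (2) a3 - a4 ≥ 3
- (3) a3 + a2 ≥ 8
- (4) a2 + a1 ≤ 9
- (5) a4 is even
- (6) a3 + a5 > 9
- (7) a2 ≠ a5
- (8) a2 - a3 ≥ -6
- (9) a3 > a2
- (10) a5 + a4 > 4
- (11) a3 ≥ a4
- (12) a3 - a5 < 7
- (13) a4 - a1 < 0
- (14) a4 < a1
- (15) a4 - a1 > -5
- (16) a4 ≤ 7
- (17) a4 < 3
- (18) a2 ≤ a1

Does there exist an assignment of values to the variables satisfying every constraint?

Satisfiable

One satisfying assignment is a1 = 5, a2 = 2, a3 = 8, a4 = 2, a5 = 4.
For the less obvious constraints — constraint 1: a5 - a2 = 2; constraint 2: a3 - a4 = 6 — and the others hold by inspection.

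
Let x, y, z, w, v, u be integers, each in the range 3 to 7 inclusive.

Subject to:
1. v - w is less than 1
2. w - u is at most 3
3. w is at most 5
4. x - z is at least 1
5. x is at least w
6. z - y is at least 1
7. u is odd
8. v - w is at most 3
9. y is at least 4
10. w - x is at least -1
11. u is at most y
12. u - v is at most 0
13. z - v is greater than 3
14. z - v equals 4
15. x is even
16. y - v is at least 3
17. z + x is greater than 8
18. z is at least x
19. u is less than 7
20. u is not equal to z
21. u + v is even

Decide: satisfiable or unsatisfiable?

Constraints 2, 4, 6, 10, 12, and 16 give u − w ≥ -3, w − x ≥ -1, x − z ≥ 1, z − y ≥ 1, y − v ≥ 3, v − u ≥ 0.
Adding all 6 inequalities: the left sides telescope to 0, and the right sides sum to (-3) + (-1) + 1 + 1 + 3 + 0 = 1. So 0 ≥ 1, which is false.

Unsatisfiable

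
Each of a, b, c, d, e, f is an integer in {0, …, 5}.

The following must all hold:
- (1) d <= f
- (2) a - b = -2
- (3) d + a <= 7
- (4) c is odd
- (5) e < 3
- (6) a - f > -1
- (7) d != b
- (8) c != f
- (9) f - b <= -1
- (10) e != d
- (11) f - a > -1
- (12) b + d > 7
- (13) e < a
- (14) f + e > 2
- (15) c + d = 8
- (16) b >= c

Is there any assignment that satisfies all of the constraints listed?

Satisfiable

Try a = 3, b = 5, c = 5, d = 3, e = 0, f = 3.
Check constraint 2: a - b = -2; constraint 3: d + a = 6. The remaining constraints are straightforward to verify.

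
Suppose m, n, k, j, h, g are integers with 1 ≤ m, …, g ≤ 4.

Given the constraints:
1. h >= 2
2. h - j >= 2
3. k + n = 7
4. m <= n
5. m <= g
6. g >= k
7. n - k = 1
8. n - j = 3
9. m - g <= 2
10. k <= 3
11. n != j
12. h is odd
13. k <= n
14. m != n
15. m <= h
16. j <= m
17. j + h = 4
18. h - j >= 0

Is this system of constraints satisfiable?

Satisfiable

Take m = 3, n = 4, k = 3, j = 1, h = 3, g = 3. Then constraint 2: h - j = 2; constraint 3: k + n = 7, and every other listed constraint is also met.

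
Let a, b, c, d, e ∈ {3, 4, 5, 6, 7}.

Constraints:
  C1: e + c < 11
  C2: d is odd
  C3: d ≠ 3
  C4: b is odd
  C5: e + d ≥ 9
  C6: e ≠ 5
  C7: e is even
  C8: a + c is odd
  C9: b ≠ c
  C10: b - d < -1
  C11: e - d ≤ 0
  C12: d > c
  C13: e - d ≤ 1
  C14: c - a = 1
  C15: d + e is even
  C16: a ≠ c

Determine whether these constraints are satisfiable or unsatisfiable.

Constraint 2 makes d odd and constraint 7 makes e even, so d + e must be odd. Constraint 15 says d + e is even — contradiction.

Unsatisfiable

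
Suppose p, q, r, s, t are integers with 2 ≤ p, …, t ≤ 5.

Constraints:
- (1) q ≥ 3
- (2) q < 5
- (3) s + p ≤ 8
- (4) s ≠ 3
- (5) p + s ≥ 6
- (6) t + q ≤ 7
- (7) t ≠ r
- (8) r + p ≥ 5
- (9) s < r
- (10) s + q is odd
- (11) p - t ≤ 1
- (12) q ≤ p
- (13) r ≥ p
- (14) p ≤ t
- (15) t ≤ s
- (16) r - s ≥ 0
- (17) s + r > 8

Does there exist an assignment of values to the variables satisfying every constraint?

Satisfiable

Try p = 3, q = 3, r = 5, s = 4, t = 4.
Check constraint 3: s + p = 7; constraint 5: p + s = 7. The remaining constraints are straightforward to verify.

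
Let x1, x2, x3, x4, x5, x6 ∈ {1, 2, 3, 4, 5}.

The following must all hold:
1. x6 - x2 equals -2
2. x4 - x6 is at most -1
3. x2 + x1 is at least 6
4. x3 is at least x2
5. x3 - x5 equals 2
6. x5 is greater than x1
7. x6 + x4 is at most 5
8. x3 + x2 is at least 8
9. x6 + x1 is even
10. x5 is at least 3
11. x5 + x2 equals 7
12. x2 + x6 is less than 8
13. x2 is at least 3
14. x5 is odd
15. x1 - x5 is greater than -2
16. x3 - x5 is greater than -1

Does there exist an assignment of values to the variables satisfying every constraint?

Satisfiable

Try x1 = 2, x2 = 4, x3 = 5, x4 = 1, x5 = 3, x6 = 2.
Check constraint 1: x6 - x2 = -2; constraint 2: x4 - x6 = -1; constraint 3: x2 + x1 = 6. The remaining constraints are straightforward to verify.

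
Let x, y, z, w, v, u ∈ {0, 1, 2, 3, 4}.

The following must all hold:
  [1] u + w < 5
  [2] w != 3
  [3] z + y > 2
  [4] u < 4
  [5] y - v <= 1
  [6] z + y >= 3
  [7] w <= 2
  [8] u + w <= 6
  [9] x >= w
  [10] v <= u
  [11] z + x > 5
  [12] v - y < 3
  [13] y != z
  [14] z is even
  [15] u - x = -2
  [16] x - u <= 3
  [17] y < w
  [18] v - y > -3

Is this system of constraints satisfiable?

Take x = 4, y = 1, z = 2, w = 2, v = 1, u = 2. Then constraint 1: u + w = 4; constraint 3: z + y = 3; constraint 5: y - v = 0, and every other listed constraint is also met.

Satisfiable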